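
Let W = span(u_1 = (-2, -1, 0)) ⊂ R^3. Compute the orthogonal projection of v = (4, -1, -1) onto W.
proj_W(v) = (14/5, 7/5, 0)

Set up U = [u_1 | ... | u_1] ∈ R^(3×1). The projector onto W = col(U) is P = U (U^T U)^(-1) U^T.
Compute U^T U =
  [5],
and U^T v = (-7).
Solve U^T U · c = U^T v for the coefficients: c = (-7/5). The projection is proj_W(v) = U c.
Check: (v - proj_W(v)) · u_1 = 0  (should be 0).
Result: proj_W(v) = (14/5, 7/5, 0).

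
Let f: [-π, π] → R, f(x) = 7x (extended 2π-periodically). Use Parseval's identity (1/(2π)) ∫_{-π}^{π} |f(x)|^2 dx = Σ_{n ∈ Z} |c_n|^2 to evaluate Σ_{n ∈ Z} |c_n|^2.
Σ |c_n|^2 = 49π^2/3

Expand and integrate term by term over [-π, π]:
  ∫ (7x)^2 dx = 49·(2π^3/3); ∫ 2·7·(0)·x dx = 0 (odd integrand); ∫ 0^2 dx = 0·2π.
So (1/(2π)) ∫_{-π}^{π} (7x)^2 dx = 49π^2/3 + 0 = 49π^2/3.
Parseval ⇒ Σ |c_n|^2 = 49π^2/3.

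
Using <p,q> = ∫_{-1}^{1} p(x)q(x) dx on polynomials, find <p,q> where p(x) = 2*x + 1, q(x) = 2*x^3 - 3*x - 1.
<p,q> = -22/5

Expand the product: p(x)·q(x) = 4*x^4 + 2*x^3 - 6*x^2 - 5*x - 1.
∫_{-1}^{1} of each monomial x^k gives [2/(k+1) if k even, 0 if k odd]. Integrating term-by-term (or equivalently evaluating the antiderivative F(x) = 4*x^5/5 + x^4/2 - 2*x^3 - 5*x^2/2 - x at the endpoints):
  F(1) − F(−1) = -21/5 − (1/5) = -22/5.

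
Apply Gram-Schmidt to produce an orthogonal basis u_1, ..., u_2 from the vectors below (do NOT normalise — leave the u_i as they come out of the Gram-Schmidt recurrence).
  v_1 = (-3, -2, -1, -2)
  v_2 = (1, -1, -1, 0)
Orthogonal basis:
  u_1 = (-3, -2, -1, -2)
  u_2 = (1, -1, -1, 0)

Apply the Gram-Schmidt recurrence
  u_1 = v_1
  u_i = v_i − Σ_{j<i} ((v_i · u_j) / (u_j · u_j)) · u_j.

Step by step this gives:
  u_1 = (-3, -2, -1, -2)
  u_2 = (1, -1, -1, 0)

Orthogonality check:
  u_2 · u_1 = 0 (should be 0)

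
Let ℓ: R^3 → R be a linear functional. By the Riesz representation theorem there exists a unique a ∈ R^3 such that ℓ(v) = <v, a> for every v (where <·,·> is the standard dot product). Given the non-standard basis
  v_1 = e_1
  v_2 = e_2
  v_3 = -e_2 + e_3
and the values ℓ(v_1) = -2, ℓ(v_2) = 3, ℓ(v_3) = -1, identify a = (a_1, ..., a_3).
a = (-2, 3, 2)

Write a = (a_1, ..., a_3) in the standard basis. For each basis vector v_i, ℓ(v_i) = <v_i, a> is a linear equation in the a_j's. Collect the n equations into a matrix system V a = ℓ, where row i of V is v_i (expressed in the standard basis). Since V is invertible (lower-triangular with 1s on the diagonal, up to permutation), solve by back-substitution:
  V =
[[1, 0, 0],
 [0, 1, 0],
 [0, -1, 1]]
  V a = (-2, 3, -1)
Solving gives a = (-2, 3, 2).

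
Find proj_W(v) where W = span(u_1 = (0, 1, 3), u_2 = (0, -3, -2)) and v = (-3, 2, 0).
proj_W(v) = (0, 2, 0)

Set up U = [u_1 | ... | u_2] ∈ R^(3×2). The projector onto W = col(U) is P = U (U^T U)^(-1) U^T.
Compute U^T U =
  [10, -9]
  [-9, 13],
and U^T v = (2, -6).
Solve U^T U · c = U^T v for the coefficients: c = (-4/7, -6/7). The projection is proj_W(v) = U c.
Check: (v - proj_W(v)) · u_1 = 0  (should be 0).
Check: (v - proj_W(v)) · u_2 = 0  (should be 0).
Result: proj_W(v) = (0, 2, 0).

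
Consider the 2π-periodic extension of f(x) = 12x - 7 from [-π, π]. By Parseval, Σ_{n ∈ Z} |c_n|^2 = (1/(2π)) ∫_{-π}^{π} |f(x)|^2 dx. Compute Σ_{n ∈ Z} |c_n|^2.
Σ |c_n|^2 = 48π^2 + 49

Expand and integrate term by term over [-π, π]:
  ∫ (12x)^2 dx = 144·(2π^3/3); ∫ 2·12·(-7)·x dx = 0 (odd integrand); ∫ (-7)^2 dx = 49·2π.
So (1/(2π)) ∫_{-π}^{π} (12x - 7)^2 dx = 144π^2/3 + 49 = 48π^2 + 49.
Parseval ⇒ Σ |c_n|^2 = 48π^2 + 49.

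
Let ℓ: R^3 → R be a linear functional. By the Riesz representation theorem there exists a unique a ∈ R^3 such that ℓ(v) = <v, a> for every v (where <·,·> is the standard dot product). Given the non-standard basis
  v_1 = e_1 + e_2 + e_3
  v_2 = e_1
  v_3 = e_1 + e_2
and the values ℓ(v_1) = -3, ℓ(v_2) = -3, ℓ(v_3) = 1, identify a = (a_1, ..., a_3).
a = (-3, 4, -4)

Write a = (a_1, ..., a_3) in the standard basis. For each basis vector v_i, ℓ(v_i) = <v_i, a> is a linear equation in the a_j's. Collect the n equations into a matrix system V a = ℓ, where row i of V is v_i (expressed in the standard basis). Since V is invertible (lower-triangular with 1s on the diagonal, up to permutation), solve by back-substitution:
  V =
[[1, 1, 1],
 [1, 0, 0],
 [1, 1, 0]]
  V a = (-3, -3, 1)
Solving gives a = (-3, 4, -4).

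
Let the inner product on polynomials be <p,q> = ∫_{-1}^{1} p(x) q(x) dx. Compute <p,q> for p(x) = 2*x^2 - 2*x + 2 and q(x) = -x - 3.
<p,q> = -44/3

Expand the product: p(x)·q(x) = -2*x^3 - 4*x^2 + 4*x - 6.
∫_{-1}^{1} of each monomial x^k gives [2/(k+1) if k even, 0 if k odd]. Integrating term-by-term (or equivalently evaluating the antiderivative F(x) = -x^4/2 - 4*x^3/3 + 2*x^2 - 6*x at the endpoints):
  F(1) − F(−1) = -35/6 − (53/6) = -44/3.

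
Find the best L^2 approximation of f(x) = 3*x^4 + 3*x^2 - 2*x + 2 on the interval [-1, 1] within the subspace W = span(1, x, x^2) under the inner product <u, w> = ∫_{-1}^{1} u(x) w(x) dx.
g(x) = 39*x^2/7 - 2*x + 61/35

The best approximation g ∈ W is the orthogonal projection of f onto W. Writing g = a_0 + a_1 x + a_2 x^2, the coefficients solve the normal equations G · a = b where
  G_{ij} = <φ_i, φ_j> and b_i = <f, φ_i>, with φ_0 = 1, φ_1 = x, φ_2 = x^2.
G =
  [2, 0, 2/3]
  [0, 2/3, 0]
  [2/3, 0, 2/5],
b = (36/5, -4/3, 356/105).
Solving gives a_0 = 61/35, a_1 = -2, a_2 = 39/7, so
  g(x) = 39*x^2/7 - 2*x + 61/35.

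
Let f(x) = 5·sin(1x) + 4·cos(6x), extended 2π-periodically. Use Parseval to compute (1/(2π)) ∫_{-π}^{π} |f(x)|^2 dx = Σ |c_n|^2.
Σ |c_n|^2 = 41/2

Expand |f|^2 and use orthogonality of {sin(nx), cos(mx)} on [-π, π]:
  ∫_{-π}^{π} sin(nx)^2 dx = π, ∫ cos(mx)^2 dx = π, and cross terms integrate to 0.
So ∫_{-π}^{π} f(x)^2 dx = 5^2 · π + 4^2 · π = (25 + 16)π.
Divide by 2π: (25 + 16)/2 = 41/2.
By Parseval, this equals Σ |c_n|^2.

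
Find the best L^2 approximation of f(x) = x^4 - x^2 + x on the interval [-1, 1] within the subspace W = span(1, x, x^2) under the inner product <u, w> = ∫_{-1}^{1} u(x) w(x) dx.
g(x) = -x^2/7 + x - 3/35

The best approximation g ∈ W is the orthogonal projection of f onto W. Writing g = a_0 + a_1 x + a_2 x^2, the coefficients solve the normal equations G · a = b where
  G_{ij} = <φ_i, φ_j> and b_i = <f, φ_i>, with φ_0 = 1, φ_1 = x, φ_2 = x^2.
G =
  [2, 0, 2/3]
  [0, 2/3, 0]
  [2/3, 0, 2/5],
b = (-4/15, 2/3, -4/35).
Solving gives a_0 = -3/35, a_1 = 1, a_2 = -1/7, so
  g(x) = -x^2/7 + x - 3/35.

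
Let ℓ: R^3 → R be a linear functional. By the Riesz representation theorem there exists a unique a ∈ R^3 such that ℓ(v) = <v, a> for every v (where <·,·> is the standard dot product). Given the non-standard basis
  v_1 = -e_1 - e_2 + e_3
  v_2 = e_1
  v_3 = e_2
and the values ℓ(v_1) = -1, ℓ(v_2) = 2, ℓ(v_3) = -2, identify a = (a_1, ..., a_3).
a = (2, -2, -1)

Write a = (a_1, ..., a_3) in the standard basis. For each basis vector v_i, ℓ(v_i) = <v_i, a> is a linear equation in the a_j's. Collect the n equations into a matrix system V a = ℓ, where row i of V is v_i (expressed in the standard basis). Since V is invertible (lower-triangular with 1s on the diagonal, up to permutation), solve by back-substitution:
  V =
[[-1, -1, 1],
 [1, 0, 0],
 [0, 1, 0]]
  V a = (-1, 2, -2)
Solving gives a = (2, -2, -1).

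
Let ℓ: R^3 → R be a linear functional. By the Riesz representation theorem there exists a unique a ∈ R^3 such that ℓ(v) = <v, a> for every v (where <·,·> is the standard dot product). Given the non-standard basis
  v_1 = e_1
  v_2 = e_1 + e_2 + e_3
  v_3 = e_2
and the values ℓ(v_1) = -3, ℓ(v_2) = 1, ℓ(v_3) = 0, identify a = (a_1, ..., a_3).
a = (-3, 0, 4)

Write a = (a_1, ..., a_3) in the standard basis. For each basis vector v_i, ℓ(v_i) = <v_i, a> is a linear equation in the a_j's. Collect the n equations into a matrix system V a = ℓ, where row i of V is v_i (expressed in the standard basis). Since V is invertible (lower-triangular with 1s on the diagonal, up to permutation), solve by back-substitution:
  V =
[[1, 0, 0],
 [1, 1, 1],
 [0, 1, 0]]
  V a = (-3, 1, 0)
Solving gives a = (-3, 0, 4).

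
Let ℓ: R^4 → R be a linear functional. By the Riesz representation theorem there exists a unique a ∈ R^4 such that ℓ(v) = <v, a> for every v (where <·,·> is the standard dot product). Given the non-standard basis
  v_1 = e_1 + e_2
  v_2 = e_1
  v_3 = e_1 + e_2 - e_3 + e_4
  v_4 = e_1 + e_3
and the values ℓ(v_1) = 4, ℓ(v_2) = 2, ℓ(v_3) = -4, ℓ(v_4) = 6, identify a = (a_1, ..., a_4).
a = (2, 2, 4, -4)

Write a = (a_1, ..., a_4) in the standard basis. For each basis vector v_i, ℓ(v_i) = <v_i, a> is a linear equation in the a_j's. Collect the n equations into a matrix system V a = ℓ, where row i of V is v_i (expressed in the standard basis). Since V is invertible (lower-triangular with 1s on the diagonal, up to permutation), solve by back-substitution:
  V =
[[1, 1, 0, 0],
 [1, 0, 0, 0],
 [1, 1, -1, 1],
 [1, 0, 1, 0]]
  V a = (4, 2, -4, 6)
Solving gives a = (2, 2, 4, -4).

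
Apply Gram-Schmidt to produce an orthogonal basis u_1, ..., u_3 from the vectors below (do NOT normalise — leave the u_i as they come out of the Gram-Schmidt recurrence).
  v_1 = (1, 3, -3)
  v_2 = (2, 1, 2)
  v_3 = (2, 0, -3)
Orthogonal basis:
  u_1 = (1, 3, -3)
  u_2 = (39/19, 22/19, 35/19)
  u_3 = (297/170, -132/85, -33/34)

Apply the Gram-Schmidt recurrence
  u_1 = v_1
  u_i = v_i − Σ_{j<i} ((v_i · u_j) / (u_j · u_j)) · u_j.

Step by step this gives:
  u_1 = (1, 3, -3)
  u_2 = (39/19, 22/19, 35/19)
  u_3 = (297/170, -132/85, -33/34)

Orthogonality check:
  u_2 · u_1 = 0 (should be 0)
  u_3 · u_1 = 0 (should be 0)
  u_3 · u_2 = 0 (should be 0)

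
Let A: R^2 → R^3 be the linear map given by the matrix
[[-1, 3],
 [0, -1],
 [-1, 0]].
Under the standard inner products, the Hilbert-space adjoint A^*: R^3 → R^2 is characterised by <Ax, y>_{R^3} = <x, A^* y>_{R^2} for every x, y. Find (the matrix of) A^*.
A^* = A^T =
[[-1, 0, -1],
 [3, -1, 0]]

For real matrices with standard dot products, the defining identity <Ax, y> = <x, A^* y> gives (Ax)^T y = x^T (A^*) y, i.e. x^T A^T y = x^T (A^*) y. Since this holds for all x, y, we must have A^* = A^T. Therefore
A^* =
[[-1, 0, -1],
 [3, -1, 0]].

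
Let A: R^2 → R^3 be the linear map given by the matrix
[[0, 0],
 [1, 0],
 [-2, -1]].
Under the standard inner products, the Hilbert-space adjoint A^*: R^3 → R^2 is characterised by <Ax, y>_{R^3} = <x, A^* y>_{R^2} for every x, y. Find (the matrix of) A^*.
A^* = A^T =
[[0, 1, -2],
 [0, 0, -1]]

For real matrices with standard dot products, the defining identity <Ax, y> = <x, A^* y> gives (Ax)^T y = x^T (A^*) y, i.e. x^T A^T y = x^T (A^*) y. Since this holds for all x, y, we must have A^* = A^T. Therefore
A^* =
[[0, 1, -2],
 [0, 0, -1]].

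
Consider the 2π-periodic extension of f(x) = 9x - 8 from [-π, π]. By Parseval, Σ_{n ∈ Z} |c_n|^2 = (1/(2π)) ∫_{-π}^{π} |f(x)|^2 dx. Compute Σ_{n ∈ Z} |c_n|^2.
Σ |c_n|^2 = 27π^2 + 64

Expand and integrate term by term over [-π, π]:
  ∫ (9x)^2 dx = 81·(2π^3/3); ∫ 2·9·(-8)·x dx = 0 (odd integrand); ∫ (-8)^2 dx = 64·2π.
So (1/(2π)) ∫_{-π}^{π} (9x - 8)^2 dx = 81π^2/3 + 64 = 27π^2 + 64.
Parseval ⇒ Σ |c_n|^2 = 27π^2 + 64.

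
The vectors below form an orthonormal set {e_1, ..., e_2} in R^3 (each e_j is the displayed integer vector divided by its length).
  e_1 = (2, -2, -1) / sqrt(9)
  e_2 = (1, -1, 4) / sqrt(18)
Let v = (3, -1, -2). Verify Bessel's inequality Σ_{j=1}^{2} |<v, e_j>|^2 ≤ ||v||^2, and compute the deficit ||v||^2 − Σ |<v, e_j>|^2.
Σ |<v, e_j>|^2 = 12; ||v||^2 = 14; deficit = 2

Write each e_j = u_j / sqrt(<u_j, u_j>) where u_j is the displayed integer vector. Then <v, e_j> = <v, u_j> / sqrt(<u_j, u_j>), so |<v, e_j>|^2 = <v, u_j>^2 / <u_j, u_j>.
Coefficients: <v, e_1> = 10/sqrt(9), <v, e_2> = -4/sqrt(18).
Square and sum: Σ |<v, e_j>|^2 = 12.
Compute ||v||^2 = v·v = 14.
Deficit = 14 − 12 = 2 ≥ 0, confirming Bessel's inequality. (The deficit equals ||v − Σ <v,e_j> e_j||^2, the squared distance from v to span{e_j}.)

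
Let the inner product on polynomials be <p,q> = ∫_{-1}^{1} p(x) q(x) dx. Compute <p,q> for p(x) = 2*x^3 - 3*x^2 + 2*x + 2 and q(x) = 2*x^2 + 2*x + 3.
<p,q> = 158/15

Expand the product: p(x)·q(x) = 4*x^5 - 2*x^4 + 4*x^3 - x^2 + 10*x + 6.
∫_{-1}^{1} of each monomial x^k gives [2/(k+1) if k even, 0 if k odd]. Integrating term-by-term (or equivalently evaluating the antiderivative F(x) = 2*x^6/3 - 2*x^5/5 + x^4 - x^3/3 + 5*x^2 + 6*x at the endpoints):
  F(1) − F(−1) = 179/15 − (7/5) = 158/15.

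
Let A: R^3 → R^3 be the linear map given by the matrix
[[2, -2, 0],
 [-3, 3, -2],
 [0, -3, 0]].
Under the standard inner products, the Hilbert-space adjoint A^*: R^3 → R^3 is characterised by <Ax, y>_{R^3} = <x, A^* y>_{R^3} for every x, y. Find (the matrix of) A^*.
A^* = A^T =
[[2, -3, 0],
 [-2, 3, -3],
 [0, -2, 0]]

For real matrices with standard dot products, the defining identity <Ax, y> = <x, A^* y> gives (Ax)^T y = x^T (A^*) y, i.e. x^T A^T y = x^T (A^*) y. Since this holds for all x, y, we must have A^* = A^T. Therefore
A^* =
[[2, -3, 0],
 [-2, 3, -3],
 [0, -2, 0]].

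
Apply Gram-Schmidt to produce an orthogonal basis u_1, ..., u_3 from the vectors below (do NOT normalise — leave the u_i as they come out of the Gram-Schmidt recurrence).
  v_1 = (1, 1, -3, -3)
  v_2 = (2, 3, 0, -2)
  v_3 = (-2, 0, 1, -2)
Orthogonal basis:
  u_1 = (1, 1, -3, -3)
  u_2 = (29/20, 49/20, 33/20, -7/20)
  u_3 = (-433/219, 16/219, 90/73, -409/219)

Apply the Gram-Schmidt recurrence
  u_1 = v_1
  u_i = v_i − Σ_{j<i} ((v_i · u_j) / (u_j · u_j)) · u_j.

Step by step this gives:
  u_1 = (1, 1, -3, -3)
  u_2 = (29/20, 49/20, 33/20, -7/20)
  u_3 = (-433/219, 16/219, 90/73, -409/219)

Orthogonality check:
  u_2 · u_1 = 0 (should be 0)
  u_3 · u_1 = 0 (should be 0)
  u_3 · u_2 = 0 (should be 0)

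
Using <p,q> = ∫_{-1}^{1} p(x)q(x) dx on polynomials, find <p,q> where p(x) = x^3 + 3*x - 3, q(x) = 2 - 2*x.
<p,q> = -84/5

Expand the product: p(x)·q(x) = -2*x^4 + 2*x^3 - 6*x^2 + 12*x - 6.
∫_{-1}^{1} of each monomial x^k gives [2/(k+1) if k even, 0 if k odd]. Integrating term-by-term (or equivalently evaluating the antiderivative F(x) = -2*x^5/5 + x^4/2 - 2*x^3 + 6*x^2 - 6*x at the endpoints):
  F(1) − F(−1) = -19/10 − (149/10) = -84/5.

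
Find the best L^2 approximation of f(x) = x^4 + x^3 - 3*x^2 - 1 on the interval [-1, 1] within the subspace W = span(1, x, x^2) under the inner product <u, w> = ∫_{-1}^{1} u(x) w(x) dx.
g(x) = -15*x^2/7 + 3*x/5 - 38/35

The best approximation g ∈ W is the orthogonal projection of f onto W. Writing g = a_0 + a_1 x + a_2 x^2, the coefficients solve the normal equations G · a = b where
  G_{ij} = <φ_i, φ_j> and b_i = <f, φ_i>, with φ_0 = 1, φ_1 = x, φ_2 = x^2.
G =
  [2, 0, 2/3]
  [0, 2/3, 0]
  [2/3, 0, 2/5],
b = (-18/5, 2/5, -166/105).
Solving gives a_0 = -38/35, a_1 = 3/5, a_2 = -15/7, so
  g(x) = -15*x^2/7 + 3*x/5 - 38/35.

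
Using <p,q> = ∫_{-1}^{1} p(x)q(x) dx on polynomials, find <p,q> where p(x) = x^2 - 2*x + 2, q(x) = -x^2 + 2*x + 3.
<p,q> = 48/5

Expand the product: p(x)·q(x) = -x^4 + 4*x^3 - 3*x^2 - 2*x + 6.
∫_{-1}^{1} of each monomial x^k gives [2/(k+1) if k even, 0 if k odd]. Integrating term-by-term (or equivalently evaluating the antiderivative F(x) = -x^5/5 + x^4 - x^3 - x^2 + 6*x at the endpoints):
  F(1) − F(−1) = 24/5 − (-24/5) = 48/5.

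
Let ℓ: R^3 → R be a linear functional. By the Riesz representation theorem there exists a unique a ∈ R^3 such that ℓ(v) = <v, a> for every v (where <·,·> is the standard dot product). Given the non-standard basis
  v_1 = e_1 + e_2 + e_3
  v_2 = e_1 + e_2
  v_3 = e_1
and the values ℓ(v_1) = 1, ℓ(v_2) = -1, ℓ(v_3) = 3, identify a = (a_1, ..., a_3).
a = (3, -4, 2)

Write a = (a_1, ..., a_3) in the standard basis. For each basis vector v_i, ℓ(v_i) = <v_i, a> is a linear equation in the a_j's. Collect the n equations into a matrix system V a = ℓ, where row i of V is v_i (expressed in the standard basis). Since V is invertible (lower-triangular with 1s on the diagonal, up to permutation), solve by back-substitution:
  V =
[[1, 1, 1],
 [1, 1, 0],
 [1, 0, 0]]
  V a = (1, -1, 3)
Solving gives a = (3, -4, 2).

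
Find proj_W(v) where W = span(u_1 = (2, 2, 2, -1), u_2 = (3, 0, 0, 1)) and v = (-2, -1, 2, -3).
proj_W(v) = (-256/105, 22/21, 22/21, -59/35)

Set up U = [u_1 | ... | u_2] ∈ R^(4×2). The projector onto W = col(U) is P = U (U^T U)^(-1) U^T.
Compute U^T U =
  [13, 5]
  [5, 10],
and U^T v = (1, -9).
Solve U^T U · c = U^T v for the coefficients: c = (11/21, -122/105). The projection is proj_W(v) = U c.
Check: (v - proj_W(v)) · u_1 = 0  (should be 0).
Check: (v - proj_W(v)) · u_2 = 0  (should be 0).
Result: proj_W(v) = (-256/105, 22/21, 22/21, -59/35).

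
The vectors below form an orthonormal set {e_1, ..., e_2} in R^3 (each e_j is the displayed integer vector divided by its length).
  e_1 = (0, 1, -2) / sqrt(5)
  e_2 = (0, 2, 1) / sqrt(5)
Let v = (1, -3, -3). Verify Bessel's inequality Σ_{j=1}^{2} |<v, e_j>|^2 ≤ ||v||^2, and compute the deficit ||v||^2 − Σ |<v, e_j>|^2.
Σ |<v, e_j>|^2 = 18; ||v||^2 = 19; deficit = 1

Write each e_j = u_j / sqrt(<u_j, u_j>) where u_j is the displayed integer vector. Then <v, e_j> = <v, u_j> / sqrt(<u_j, u_j>), so |<v, e_j>|^2 = <v, u_j>^2 / <u_j, u_j>.
Coefficients: <v, e_1> = 3/sqrt(5), <v, e_2> = -9/sqrt(5).
Square and sum: Σ |<v, e_j>|^2 = 18.
Compute ||v||^2 = v·v = 19.
Deficit = 19 − 18 = 1 ≥ 0, confirming Bessel's inequality. (The deficit equals ||v − Σ <v,e_j> e_j||^2, the squared distance from v to span{e_j}.)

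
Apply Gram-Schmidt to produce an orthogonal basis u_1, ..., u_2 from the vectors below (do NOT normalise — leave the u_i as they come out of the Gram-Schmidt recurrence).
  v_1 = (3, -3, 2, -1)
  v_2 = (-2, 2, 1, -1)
Orthogonal basis:
  u_1 = (3, -3, 2, -1)
  u_2 = (-19/23, 19/23, 41/23, -32/23)

Apply the Gram-Schmidt recurrence
  u_1 = v_1
  u_i = v_i − Σ_{j<i} ((v_i · u_j) / (u_j · u_j)) · u_j.

Step by step this gives:
  u_1 = (3, -3, 2, -1)
  u_2 = (-19/23, 19/23, 41/23, -32/23)

Orthogonality check:
  u_2 · u_1 = 0 (should be 0)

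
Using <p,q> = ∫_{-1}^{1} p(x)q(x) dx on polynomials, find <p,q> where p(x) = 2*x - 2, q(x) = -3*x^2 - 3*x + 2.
<p,q> = -8

Expand the product: p(x)·q(x) = -6*x^3 + 10*x - 4.
∫_{-1}^{1} of each monomial x^k gives [2/(k+1) if k even, 0 if k odd]. Integrating term-by-term (or equivalently evaluating the antiderivative F(x) = -3*x^4/2 + 5*x^2 - 4*x at the endpoints):
  F(1) − F(−1) = -1/2 − (15/2) = -8.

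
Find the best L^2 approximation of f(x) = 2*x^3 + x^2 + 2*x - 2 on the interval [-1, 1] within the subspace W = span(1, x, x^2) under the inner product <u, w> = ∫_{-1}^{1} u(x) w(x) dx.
g(x) = x^2 + 16*x/5 - 2

The best approximation g ∈ W is the orthogonal projection of f onto W. Writing g = a_0 + a_1 x + a_2 x^2, the coefficients solve the normal equations G · a = b where
  G_{ij} = <φ_i, φ_j> and b_i = <f, φ_i>, with φ_0 = 1, φ_1 = x, φ_2 = x^2.
G =
  [2, 0, 2/3]
  [0, 2/3, 0]
  [2/3, 0, 2/5],
b = (-10/3, 32/15, -14/15).
Solving gives a_0 = -2, a_1 = 16/5, a_2 = 1, so
  g(x) = x^2 + 16*x/5 - 2.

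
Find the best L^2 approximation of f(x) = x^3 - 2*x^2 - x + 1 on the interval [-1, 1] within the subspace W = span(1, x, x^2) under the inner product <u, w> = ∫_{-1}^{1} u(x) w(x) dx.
g(x) = -2*x^2 - 2*x/5 + 1

The best approximation g ∈ W is the orthogonal projection of f onto W. Writing g = a_0 + a_1 x + a_2 x^2, the coefficients solve the normal equations G · a = b where
  G_{ij} = <φ_i, φ_j> and b_i = <f, φ_i>, with φ_0 = 1, φ_1 = x, φ_2 = x^2.
G =
  [2, 0, 2/3]
  [0, 2/3, 0]
  [2/3, 0, 2/5],
b = (2/3, -4/15, -2/15).
Solving gives a_0 = 1, a_1 = -2/5, a_2 = -2, so
  g(x) = -2*x^2 - 2*x/5 + 1.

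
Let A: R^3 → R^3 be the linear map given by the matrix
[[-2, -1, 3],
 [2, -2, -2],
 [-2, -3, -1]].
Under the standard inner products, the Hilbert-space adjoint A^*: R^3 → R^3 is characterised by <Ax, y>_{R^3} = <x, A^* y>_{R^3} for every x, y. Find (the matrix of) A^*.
A^* = A^T =
[[-2, 2, -2],
 [-1, -2, -3],
 [3, -2, -1]]

For real matrices with standard dot products, the defining identity <Ax, y> = <x, A^* y> gives (Ax)^T y = x^T (A^*) y, i.e. x^T A^T y = x^T (A^*) y. Since this holds for all x, y, we must have A^* = A^T. Therefore
A^* =
[[-2, 2, -2],
 [-1, -2, -3],
 [3, -2, -1]].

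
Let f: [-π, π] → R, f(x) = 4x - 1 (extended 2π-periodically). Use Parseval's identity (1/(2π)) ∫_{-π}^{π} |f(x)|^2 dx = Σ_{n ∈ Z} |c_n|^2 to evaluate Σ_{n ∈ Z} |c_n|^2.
Σ |c_n|^2 = 16π^2/3 + 1

Expand and integrate term by term over [-π, π]:
  ∫ (4x)^2 dx = 16·(2π^3/3); ∫ 2·4·(-1)·x dx = 0 (odd integrand); ∫ (-1)^2 dx = 1·2π.
So (1/(2π)) ∫_{-π}^{π} (4x - 1)^2 dx = 16π^2/3 + 1 = 16π^2/3 + 1.
Parseval ⇒ Σ |c_n|^2 = 16π^2/3 + 1.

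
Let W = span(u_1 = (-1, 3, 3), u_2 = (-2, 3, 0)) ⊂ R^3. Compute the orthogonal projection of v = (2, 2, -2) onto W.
proj_W(v) = (-4/7, 2/7, -8/7)

Set up U = [u_1 | ... | u_2] ∈ R^(3×2). The projector onto W = col(U) is P = U (U^T U)^(-1) U^T.
Compute U^T U =
  [19, 11]
  [11, 13],
and U^T v = (-2, 2).
Solve U^T U · c = U^T v for the coefficients: c = (-8/21, 10/21). The projection is proj_W(v) = U c.
Check: (v - proj_W(v)) · u_1 = 0  (should be 0).
Check: (v - proj_W(v)) · u_2 = 0  (should be 0).
Result: proj_W(v) = (-4/7, 2/7, -8/7).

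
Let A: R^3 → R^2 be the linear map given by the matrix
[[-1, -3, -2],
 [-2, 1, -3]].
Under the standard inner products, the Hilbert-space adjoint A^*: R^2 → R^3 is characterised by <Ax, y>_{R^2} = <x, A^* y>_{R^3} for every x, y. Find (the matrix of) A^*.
A^* = A^T =
[[-1, -2],
 [-3, 1],
 [-2, -3]]

For real matrices with standard dot products, the defining identity <Ax, y> = <x, A^* y> gives (Ax)^T y = x^T (A^*) y, i.e. x^T A^T y = x^T (A^*) y. Since this holds for all x, y, we must have A^* = A^T. Therefore
A^* =
[[-1, -2],
 [-3, 1],
 [-2, -3]].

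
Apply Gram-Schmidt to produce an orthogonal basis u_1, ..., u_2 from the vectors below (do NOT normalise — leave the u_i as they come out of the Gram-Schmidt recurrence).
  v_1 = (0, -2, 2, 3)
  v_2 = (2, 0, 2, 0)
Orthogonal basis:
  u_1 = (0, -2, 2, 3)
  u_2 = (2, 8/17, 26/17, -12/17)

Apply the Gram-Schmidt recurrence
  u_1 = v_1
  u_i = v_i − Σ_{j<i} ((v_i · u_j) / (u_j · u_j)) · u_j.

Step by step this gives:
  u_1 = (0, -2, 2, 3)
  u_2 = (2, 8/17, 26/17, -12/17)

Orthogonality check:
  u_2 · u_1 = 0 (should be 0)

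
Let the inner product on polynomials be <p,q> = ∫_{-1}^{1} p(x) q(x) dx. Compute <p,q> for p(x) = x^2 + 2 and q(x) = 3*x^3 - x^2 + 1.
<p,q> = 44/15

Expand the product: p(x)·q(x) = 3*x^5 - x^4 + 6*x^3 - x^2 + 2.
∫_{-1}^{1} of each monomial x^k gives [2/(k+1) if k even, 0 if k odd]. Integrating term-by-term (or equivalently evaluating the antiderivative F(x) = x^6/2 - x^5/5 + 3*x^4/2 - x^3/3 + 2*x at the endpoints):
  F(1) − F(−1) = 52/15 − (8/15) = 44/15.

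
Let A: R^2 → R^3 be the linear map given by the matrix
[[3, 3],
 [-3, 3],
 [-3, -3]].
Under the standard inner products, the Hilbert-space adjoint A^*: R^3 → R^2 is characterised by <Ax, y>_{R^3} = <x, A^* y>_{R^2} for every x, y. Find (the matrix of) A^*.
A^* = A^T =
[[3, -3, -3],
 [3, 3, -3]]

For real matrices with standard dot products, the defining identity <Ax, y> = <x, A^* y> gives (Ax)^T y = x^T (A^*) y, i.e. x^T A^T y = x^T (A^*) y. Since this holds for all x, y, we must have A^* = A^T. Therefore
A^* =
[[3, -3, -3],
 [3, 3, -3]].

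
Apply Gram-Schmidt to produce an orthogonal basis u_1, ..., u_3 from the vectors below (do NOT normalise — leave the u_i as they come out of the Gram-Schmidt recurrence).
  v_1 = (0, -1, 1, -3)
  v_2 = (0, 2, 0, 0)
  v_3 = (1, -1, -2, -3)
Orthogonal basis:
  u_1 = (0, -1, 1, -3)
  u_2 = (0, 20/11, 2/11, -6/11)
  u_3 = (1, 0, -27/10, -9/10)

Apply the Gram-Schmidt recurrence
  u_1 = v_1
  u_i = v_i − Σ_{j<i} ((v_i · u_j) / (u_j · u_j)) · u_j.

Step by step this gives:
  u_1 = (0, -1, 1, -3)
  u_2 = (0, 20/11, 2/11, -6/11)
  u_3 = (1, 0, -27/10, -9/10)

Orthogonality check:
  u_2 · u_1 = 0 (should be 0)
  u_3 · u_1 = 0 (should be 0)
  u_3 · u_2 = 0 (should be 0)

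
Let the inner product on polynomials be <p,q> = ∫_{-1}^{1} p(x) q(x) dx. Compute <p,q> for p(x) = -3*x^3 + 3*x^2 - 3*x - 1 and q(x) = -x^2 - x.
<p,q> = 8/3

Expand the product: p(x)·q(x) = 3*x^5 + 4*x^2 + x.
∫_{-1}^{1} of each monomial x^k gives [2/(k+1) if k even, 0 if k odd]. Integrating term-by-term (or equivalently evaluating the antiderivative F(x) = x^6/2 + 4*x^3/3 + x^2/2 at the endpoints):
  F(1) − F(−1) = 7/3 − (-1/3) = 8/3.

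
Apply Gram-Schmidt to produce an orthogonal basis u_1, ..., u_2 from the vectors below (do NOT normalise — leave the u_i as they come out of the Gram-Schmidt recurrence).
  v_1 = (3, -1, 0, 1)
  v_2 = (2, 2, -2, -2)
Orthogonal basis:
  u_1 = (3, -1, 0, 1)
  u_2 = (16/11, 24/11, -2, -24/11)

Apply the Gram-Schmidt recurrence
  u_1 = v_1
  u_i = v_i − Σ_{j<i} ((v_i · u_j) / (u_j · u_j)) · u_j.

Step by step this gives:
  u_1 = (3, -1, 0, 1)
  u_2 = (16/11, 24/11, -2, -24/11)

Orthogonality check:
  u_2 · u_1 = 0 (should be 0)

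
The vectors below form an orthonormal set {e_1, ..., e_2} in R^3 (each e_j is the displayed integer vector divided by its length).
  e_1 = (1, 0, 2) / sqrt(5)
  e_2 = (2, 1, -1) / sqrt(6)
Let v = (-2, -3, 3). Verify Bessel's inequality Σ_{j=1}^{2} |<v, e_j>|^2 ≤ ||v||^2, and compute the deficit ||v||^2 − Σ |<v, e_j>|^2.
Σ |<v, e_j>|^2 = 298/15; ||v||^2 = 22; deficit = 32/15

Write each e_j = u_j / sqrt(<u_j, u_j>) where u_j is the displayed integer vector. Then <v, e_j> = <v, u_j> / sqrt(<u_j, u_j>), so |<v, e_j>|^2 = <v, u_j>^2 / <u_j, u_j>.
Coefficients: <v, e_1> = 4/sqrt(5), <v, e_2> = -10/sqrt(6).
Square and sum: Σ |<v, e_j>|^2 = 298/15.
Compute ||v||^2 = v·v = 22.
Deficit = 22 − 298/15 = 32/15 ≥ 0, confirming Bessel's inequality. (The deficit equals ||v − Σ <v,e_j> e_j||^2, the squared distance from v to span{e_j}.)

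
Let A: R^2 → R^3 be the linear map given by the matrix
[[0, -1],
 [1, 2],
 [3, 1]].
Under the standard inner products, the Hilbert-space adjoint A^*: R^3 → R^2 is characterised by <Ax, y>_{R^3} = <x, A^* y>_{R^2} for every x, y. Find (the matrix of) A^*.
A^* = A^T =
[[0, 1, 3],
 [-1, 2, 1]]

For real matrices with standard dot products, the defining identity <Ax, y> = <x, A^* y> gives (Ax)^T y = x^T (A^*) y, i.e. x^T A^T y = x^T (A^*) y. Since this holds for all x, y, we must have A^* = A^T. Therefore
A^* =
[[0, 1, 3],
 [-1, 2, 1]].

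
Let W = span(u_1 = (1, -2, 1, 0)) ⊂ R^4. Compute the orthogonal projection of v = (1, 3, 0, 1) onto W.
proj_W(v) = (-5/6, 5/3, -5/6, 0)

Set up U = [u_1 | ... | u_1] ∈ R^(4×1). The projector onto W = col(U) is P = U (U^T U)^(-1) U^T.
Compute U^T U =
  [6],
and U^T v = (-5).
Solve U^T U · c = U^T v for the coefficients: c = (-5/6). The projection is proj_W(v) = U c.
Check: (v - proj_W(v)) · u_1 = 0  (should be 0).
Result: proj_W(v) = (-5/6, 5/3, -5/6, 0).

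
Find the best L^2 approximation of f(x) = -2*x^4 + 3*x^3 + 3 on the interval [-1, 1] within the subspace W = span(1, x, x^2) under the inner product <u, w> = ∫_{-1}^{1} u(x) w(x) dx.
g(x) = -12*x^2/7 + 9*x/5 + 111/35

The best approximation g ∈ W is the orthogonal projection of f onto W. Writing g = a_0 + a_1 x + a_2 x^2, the coefficients solve the normal equations G · a = b where
  G_{ij} = <φ_i, φ_j> and b_i = <f, φ_i>, with φ_0 = 1, φ_1 = x, φ_2 = x^2.
G =
  [2, 0, 2/3]
  [0, 2/3, 0]
  [2/3, 0, 2/5],
b = (26/5, 6/5, 10/7).
Solving gives a_0 = 111/35, a_1 = 9/5, a_2 = -12/7, so
  g(x) = -12*x^2/7 + 9*x/5 + 111/35.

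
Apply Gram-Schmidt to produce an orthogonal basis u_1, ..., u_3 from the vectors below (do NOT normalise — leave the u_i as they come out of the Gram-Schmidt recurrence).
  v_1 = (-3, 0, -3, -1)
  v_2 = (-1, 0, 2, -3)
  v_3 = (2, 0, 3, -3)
Orthogonal basis:
  u_1 = (-3, 0, -3, -1)
  u_2 = (-1, 0, 2, -3)
  u_3 = (275/266, 0, -100/133, -225/266)

Apply the Gram-Schmidt recurrence
  u_1 = v_1
  u_i = v_i − Σ_{j<i} ((v_i · u_j) / (u_j · u_j)) · u_j.

Step by step this gives:
  u_1 = (-3, 0, -3, -1)
  u_2 = (-1, 0, 2, -3)
  u_3 = (275/266, 0, -100/133, -225/266)

Orthogonality check:
  u_2 · u_1 = 0 (should be 0)
  u_3 · u_1 = 0 (should be 0)
  u_3 · u_2 = 0 (should be 0)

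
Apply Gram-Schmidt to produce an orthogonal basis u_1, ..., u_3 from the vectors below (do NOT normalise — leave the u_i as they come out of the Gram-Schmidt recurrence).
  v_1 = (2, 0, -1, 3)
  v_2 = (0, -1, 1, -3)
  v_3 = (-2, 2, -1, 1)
Orthogonal basis:
  u_1 = (2, 0, -1, 3)
  u_2 = (10/7, -1, 2/7, -6/7)
  u_3 = (2/9, 4/9, -5/9, -1/3)

Apply the Gram-Schmidt recurrence
  u_1 = v_1
  u_i = v_i − Σ_{j<i} ((v_i · u_j) / (u_j · u_j)) · u_j.

Step by step this gives:
  u_1 = (2, 0, -1, 3)
  u_2 = (10/7, -1, 2/7, -6/7)
  u_3 = (2/9, 4/9, -5/9, -1/3)

Orthogonality check:
  u_2 · u_1 = 0 (should be 0)
  u_3 · u_1 = 0 (should be 0)
  u_3 · u_2 = 0 (should be 0)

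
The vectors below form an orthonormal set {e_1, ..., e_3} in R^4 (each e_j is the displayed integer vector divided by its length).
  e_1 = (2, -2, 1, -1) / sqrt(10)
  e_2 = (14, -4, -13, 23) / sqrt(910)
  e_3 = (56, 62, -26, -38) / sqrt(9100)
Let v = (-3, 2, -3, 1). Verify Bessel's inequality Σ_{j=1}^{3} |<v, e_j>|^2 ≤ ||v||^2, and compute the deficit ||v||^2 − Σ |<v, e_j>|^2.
Σ |<v, e_j>|^2 = 494/25; ||v||^2 = 23; deficit = 81/25

Write each e_j = u_j / sqrt(<u_j, u_j>) where u_j is the displayed integer vector. Then <v, e_j> = <v, u_j> / sqrt(<u_j, u_j>), so |<v, e_j>|^2 = <v, u_j>^2 / <u_j, u_j>.
Coefficients: <v, e_1> = -14/sqrt(10), <v, e_2> = 12/sqrt(910), <v, e_3> = -4/sqrt(9100).
Square and sum: Σ |<v, e_j>|^2 = 494/25.
Compute ||v||^2 = v·v = 23.
Deficit = 23 − 494/25 = 81/25 ≥ 0, confirming Bessel's inequality. (The deficit equals ||v − Σ <v,e_j> e_j||^2, the squared distance from v to span{e_j}.)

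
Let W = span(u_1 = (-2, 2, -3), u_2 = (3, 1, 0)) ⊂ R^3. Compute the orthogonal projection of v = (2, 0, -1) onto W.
proj_W(v) = (19/11, 9/11, -3/11)

Set up U = [u_1 | ... | u_2] ∈ R^(3×2). The projector onto W = col(U) is P = U (U^T U)^(-1) U^T.
Compute U^T U =
  [17, -4]
  [-4, 10],
and U^T v = (-1, 6).
Solve U^T U · c = U^T v for the coefficients: c = (1/11, 7/11). The projection is proj_W(v) = U c.
Check: (v - proj_W(v)) · u_1 = 0  (should be 0).
Check: (v - proj_W(v)) · u_2 = 0  (should be 0).
Result: proj_W(v) = (19/11, 9/11, -3/11).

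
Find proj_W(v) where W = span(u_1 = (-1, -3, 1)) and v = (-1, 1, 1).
proj_W(v) = (1/11, 3/11, -1/11)

Set up U = [u_1 | ... | u_1] ∈ R^(3×1). The projector onto W = col(U) is P = U (U^T U)^(-1) U^T.
Compute U^T U =
  [11],
and U^T v = (-1).
Solve U^T U · c = U^T v for the coefficients: c = (-1/11). The projection is proj_W(v) = U c.
Check: (v - proj_W(v)) · u_1 = 0  (should be 0).
Result: proj_W(v) = (1/11, 3/11, -1/11).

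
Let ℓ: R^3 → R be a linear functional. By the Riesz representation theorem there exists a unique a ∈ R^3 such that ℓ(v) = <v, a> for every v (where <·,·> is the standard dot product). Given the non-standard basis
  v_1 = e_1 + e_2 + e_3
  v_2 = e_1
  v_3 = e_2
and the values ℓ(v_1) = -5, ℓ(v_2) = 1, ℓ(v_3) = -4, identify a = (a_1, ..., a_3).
a = (1, -4, -2)

Write a = (a_1, ..., a_3) in the standard basis. For each basis vector v_i, ℓ(v_i) = <v_i, a> is a linear equation in the a_j's. Collect the n equations into a matrix system V a = ℓ, where row i of V is v_i (expressed in the standard basis). Since V is invertible (lower-triangular with 1s on the diagonal, up to permutation), solve by back-substitution:
  V =
[[1, 1, 1],
 [1, 0, 0],
 [0, 1, 0]]
  V a = (-5, 1, -4)
Solving gives a = (1, -4, -2).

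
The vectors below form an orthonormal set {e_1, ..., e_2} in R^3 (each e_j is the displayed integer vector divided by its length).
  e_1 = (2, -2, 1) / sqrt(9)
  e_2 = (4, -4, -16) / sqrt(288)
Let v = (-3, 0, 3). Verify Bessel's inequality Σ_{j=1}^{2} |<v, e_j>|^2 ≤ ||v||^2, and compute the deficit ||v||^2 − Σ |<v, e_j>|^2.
Σ |<v, e_j>|^2 = 27/2; ||v||^2 = 18; deficit = 9/2

Write each e_j = u_j / sqrt(<u_j, u_j>) where u_j is the displayed integer vector. Then <v, e_j> = <v, u_j> / sqrt(<u_j, u_j>), so |<v, e_j>|^2 = <v, u_j>^2 / <u_j, u_j>.
Coefficients: <v, e_1> = -3/sqrt(9), <v, e_2> = -60/sqrt(288).
Square and sum: Σ |<v, e_j>|^2 = 27/2.
Compute ||v||^2 = v·v = 18.
Deficit = 18 − 27/2 = 9/2 ≥ 0, confirming Bessel's inequality. (The deficit equals ||v − Σ <v,e_j> e_j||^2, the squared distance from v to span{e_j}.)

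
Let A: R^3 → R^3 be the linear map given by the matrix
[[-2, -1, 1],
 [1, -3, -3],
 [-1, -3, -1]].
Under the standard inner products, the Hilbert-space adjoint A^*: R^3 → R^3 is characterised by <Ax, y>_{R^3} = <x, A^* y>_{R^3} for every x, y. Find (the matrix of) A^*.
A^* = A^T =
[[-2, 1, -1],
 [-1, -3, -3],
 [1, -3, -1]]

For real matrices with standard dot products, the defining identity <Ax, y> = <x, A^* y> gives (Ax)^T y = x^T (A^*) y, i.e. x^T A^T y = x^T (A^*) y. Since this holds for all x, y, we must have A^* = A^T. Therefore
A^* =
[[-2, 1, -1],
 [-1, -3, -3],
 [1, -3, -1]].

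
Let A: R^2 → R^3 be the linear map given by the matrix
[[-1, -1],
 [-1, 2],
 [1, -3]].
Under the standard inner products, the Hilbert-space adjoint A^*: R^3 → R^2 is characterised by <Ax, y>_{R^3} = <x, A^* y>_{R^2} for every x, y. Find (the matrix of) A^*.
A^* = A^T =
[[-1, -1, 1],
 [-1, 2, -3]]

For real matrices with standard dot products, the defining identity <Ax, y> = <x, A^* y> gives (Ax)^T y = x^T (A^*) y, i.e. x^T A^T y = x^T (A^*) y. Since this holds for all x, y, we must have A^* = A^T. Therefore
A^* =
[[-1, -1, 1],
 [-1, 2, -3]].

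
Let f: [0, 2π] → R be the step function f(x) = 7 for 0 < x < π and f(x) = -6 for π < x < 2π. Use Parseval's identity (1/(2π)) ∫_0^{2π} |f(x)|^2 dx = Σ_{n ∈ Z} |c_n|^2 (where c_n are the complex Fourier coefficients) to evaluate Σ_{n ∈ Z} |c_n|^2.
Σ |c_n|^2 = 85/2

Parseval equates the L^2 energy of f (normalised by 1/(2π)) with the ℓ^2 sum of its Fourier coefficients: (1/(2π)) ∫_0^{2π} |f|^2 = Σ |c_n|^2.
Compute the left side: (1/(2π)) [∫_0^π 7^2 dx + ∫_π^{2π} (-6)^2 dx] = (1/(2π)) · (49π + 36π) = (49 + 36)/2 = 85/2.
So Σ_{n ∈ Z} |c_n|^2 = 85/2.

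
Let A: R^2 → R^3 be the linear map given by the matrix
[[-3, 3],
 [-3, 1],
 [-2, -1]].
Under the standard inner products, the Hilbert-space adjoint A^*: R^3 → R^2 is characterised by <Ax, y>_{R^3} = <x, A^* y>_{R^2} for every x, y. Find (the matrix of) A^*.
A^* = A^T =
[[-3, -3, -2],
 [3, 1, -1]]

For real matrices with standard dot products, the defining identity <Ax, y> = <x, A^* y> gives (Ax)^T y = x^T (A^*) y, i.e. x^T A^T y = x^T (A^*) y. Since this holds for all x, y, we must have A^* = A^T. Therefore
A^* =
[[-3, -3, -2],
 [3, 1, -1]].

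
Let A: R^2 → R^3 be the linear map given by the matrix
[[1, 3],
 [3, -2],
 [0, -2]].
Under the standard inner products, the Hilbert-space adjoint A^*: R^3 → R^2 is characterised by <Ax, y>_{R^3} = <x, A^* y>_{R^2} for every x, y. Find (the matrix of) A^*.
A^* = A^T =
[[1, 3, 0],
 [3, -2, -2]]

For real matrices with standard dot products, the defining identity <Ax, y> = <x, A^* y> gives (Ax)^T y = x^T (A^*) y, i.e. x^T A^T y = x^T (A^*) y. Since this holds for all x, y, we must have A^* = A^T. Therefore
A^* =
[[1, 3, 0],
 [3, -2, -2]].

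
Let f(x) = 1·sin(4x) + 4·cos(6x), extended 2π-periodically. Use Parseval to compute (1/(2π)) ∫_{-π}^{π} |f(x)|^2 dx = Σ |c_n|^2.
Σ |c_n|^2 = 17/2

Expand |f|^2 and use orthogonality of {sin(nx), cos(mx)} on [-π, π]:
  ∫_{-π}^{π} sin(nx)^2 dx = π, ∫ cos(mx)^2 dx = π, and cross terms integrate to 0.
So ∫_{-π}^{π} f(x)^2 dx = 1^2 · π + 4^2 · π = (1 + 16)π.
Divide by 2π: (1 + 16)/2 = 17/2.
By Parseval, this equals Σ |c_n|^2.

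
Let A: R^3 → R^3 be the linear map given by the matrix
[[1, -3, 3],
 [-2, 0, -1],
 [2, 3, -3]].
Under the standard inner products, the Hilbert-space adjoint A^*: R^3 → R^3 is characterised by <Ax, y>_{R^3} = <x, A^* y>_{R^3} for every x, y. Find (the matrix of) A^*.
A^* = A^T =
[[1, -2, 2],
 [-3, 0, 3],
 [3, -1, -3]]

For real matrices with standard dot products, the defining identity <Ax, y> = <x, A^* y> gives (Ax)^T y = x^T (A^*) y, i.e. x^T A^T y = x^T (A^*) y. Since this holds for all x, y, we must have A^* = A^T. Therefore
A^* =
[[1, -2, 2],
 [-3, 0, 3],
 [3, -1, -3]].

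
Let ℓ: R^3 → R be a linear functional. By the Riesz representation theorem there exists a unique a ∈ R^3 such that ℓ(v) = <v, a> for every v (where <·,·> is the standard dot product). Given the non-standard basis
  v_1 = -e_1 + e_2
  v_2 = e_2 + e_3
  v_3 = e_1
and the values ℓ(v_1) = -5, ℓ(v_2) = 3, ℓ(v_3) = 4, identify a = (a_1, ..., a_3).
a = (4, -1, 4)

Write a = (a_1, ..., a_3) in the standard basis. For each basis vector v_i, ℓ(v_i) = <v_i, a> is a linear equation in the a_j's. Collect the n equations into a matrix system V a = ℓ, where row i of V is v_i (expressed in the standard basis). Since V is invertible (lower-triangular with 1s on the diagonal, up to permutation), solve by back-substitution:
  V =
[[-1, 1, 0],
 [0, 1, 1],
 [1, 0, 0]]
  V a = (-5, 3, 4)
Solving gives a = (4, -1, 4).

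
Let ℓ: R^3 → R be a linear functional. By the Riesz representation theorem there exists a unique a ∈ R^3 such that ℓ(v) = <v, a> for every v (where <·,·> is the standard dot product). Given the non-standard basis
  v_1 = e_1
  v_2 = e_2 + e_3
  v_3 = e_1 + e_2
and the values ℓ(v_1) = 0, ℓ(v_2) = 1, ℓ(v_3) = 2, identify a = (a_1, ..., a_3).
a = (0, 2, -1)

Write a = (a_1, ..., a_3) in the standard basis. For each basis vector v_i, ℓ(v_i) = <v_i, a> is a linear equation in the a_j's. Collect the n equations into a matrix system V a = ℓ, where row i of V is v_i (expressed in the standard basis). Since V is invertible (lower-triangular with 1s on the diagonal, up to permutation), solve by back-substitution:
  V =
[[1, 0, 0],
 [0, 1, 1],
 [1, 1, 0]]
  V a = (0, 1, 2)
Solving gives a = (0, 2, -1).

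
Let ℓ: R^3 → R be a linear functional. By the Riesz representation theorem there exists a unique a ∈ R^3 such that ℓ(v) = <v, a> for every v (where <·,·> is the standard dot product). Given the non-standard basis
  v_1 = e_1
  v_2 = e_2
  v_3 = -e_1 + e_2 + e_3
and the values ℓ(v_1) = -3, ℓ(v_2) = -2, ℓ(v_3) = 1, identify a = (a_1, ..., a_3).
a = (-3, -2, 0)

Write a = (a_1, ..., a_3) in the standard basis. For each basis vector v_i, ℓ(v_i) = <v_i, a> is a linear equation in the a_j's. Collect the n equations into a matrix system V a = ℓ, where row i of V is v_i (expressed in the standard basis). Since V is invertible (lower-triangular with 1s on the diagonal, up to permutation), solve by back-substitution:
  V =
[[1, 0, 0],
 [0, 1, 0],
 [-1, 1, 1]]
  V a = (-3, -2, 1)
Solving gives a = (-3, -2, 0).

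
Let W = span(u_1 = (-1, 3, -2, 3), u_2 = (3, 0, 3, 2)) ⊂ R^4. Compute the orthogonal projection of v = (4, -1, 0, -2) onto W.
proj_W(v) = (697/497, -786/497, 137/71, -496/497)

Set up U = [u_1 | ... | u_2] ∈ R^(4×2). The projector onto W = col(U) is P = U (U^T U)^(-1) U^T.
Compute U^T U =
  [23, -3]
  [-3, 22],
and U^T v = (-13, 8).
Solve U^T U · c = U^T v for the coefficients: c = (-262/497, 145/497). The projection is proj_W(v) = U c.
Check: (v - proj_W(v)) · u_1 = 0  (should be 0).
Check: (v - proj_W(v)) · u_2 = 0  (should be 0).
Result: proj_W(v) = (697/497, -786/497, 137/71, -496/497).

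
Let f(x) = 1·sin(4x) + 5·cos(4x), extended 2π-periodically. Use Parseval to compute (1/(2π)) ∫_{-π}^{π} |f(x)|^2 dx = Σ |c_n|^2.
Σ |c_n|^2 = 13

Expand |f|^2 and use orthogonality of {sin(nx), cos(mx)} on [-π, π]:
  ∫_{-π}^{π} sin(nx)^2 dx = π, ∫ cos(mx)^2 dx = π, and cross terms integrate to 0.
So ∫_{-π}^{π} f(x)^2 dx = 1^2 · π + 5^2 · π = (1 + 25)π.
Divide by 2π: (1 + 25)/2 = 13.
By Parseval, this equals Σ |c_n|^2.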